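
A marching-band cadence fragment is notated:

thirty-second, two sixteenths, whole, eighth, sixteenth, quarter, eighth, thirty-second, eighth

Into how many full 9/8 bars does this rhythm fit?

One bar of 9/8 = 36 thirty-second notes.
Convert each value to thirty-second notes: thirty-second = 1; sixteenth = 2; sixteenth = 2; whole = 32; eighth = 4; sixteenth = 2; quarter = 8; eighth = 4; thirty-second = 1; eighth = 4.
Total: 1 + 2 + 2 + 32 + 4 + 2 + 8 + 4 + 1 + 4 = 60.
60 ÷ 36 = 1 complete bar with 24 left over.

1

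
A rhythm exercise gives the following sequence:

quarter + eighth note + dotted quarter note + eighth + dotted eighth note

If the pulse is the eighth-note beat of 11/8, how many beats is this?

One eighth-note beat = 2 sixteenth notes.
In sixteenth notes: quarter = 4; eighth note = 2; dotted quarter note = 6; eighth = 2; dotted eighth note = 3.
Total: 4 + 2 + 6 + 2 + 3 = 17.
17 ÷ 2 = 8.5 beats.

8.5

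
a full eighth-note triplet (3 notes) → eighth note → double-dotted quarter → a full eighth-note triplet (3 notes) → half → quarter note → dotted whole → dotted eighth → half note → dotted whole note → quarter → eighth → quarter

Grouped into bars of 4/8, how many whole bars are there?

One bar of 4/8 = 8 sixteenth notes.
Express everything in sixteenth notes: a full eighth-note triplet (3 notes) (three triplet eighths span one quarter) = 4; eighth note = 2; double-dotted quarter = 7; a full eighth-note triplet (3 notes) (three triplet eighths span one quarter) = 4; half = 8; quarter note = 4; dotted whole = 24; dotted eighth = 3; half note = 8; dotted whole note = 24; quarter = 4; eighth = 2; quarter = 4.
Altogether 4 + 2 + 7 + 4 + 8 + 4 + 24 + 3 + 8 + 24 + 4 + 2 + 4 = 98.
98 ÷ 8 = 12 complete bars with 2 left over.

12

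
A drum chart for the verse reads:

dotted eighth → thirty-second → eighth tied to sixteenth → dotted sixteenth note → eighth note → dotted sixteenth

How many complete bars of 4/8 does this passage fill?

One bar of 4/8 = 16 thirty-second notes.
Convert each value to thirty-second notes: dotted eighth = 6; thirty-second = 1; eighth tied to sixteenth (eighth + sixteenth) = 6; dotted sixteenth note = 3; eighth note = 4; dotted sixteenth = 3.
Adding: 6 + 1 + 6 + 3 + 4 + 3 = 23.
23 ÷ 16 = 1 complete bar with 7 left over.

1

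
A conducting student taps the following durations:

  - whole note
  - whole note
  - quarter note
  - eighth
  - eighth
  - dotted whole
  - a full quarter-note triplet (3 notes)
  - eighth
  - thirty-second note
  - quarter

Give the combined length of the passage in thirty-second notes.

Convert each value to thirty-second notes: whole note = 32; whole note = 32; quarter note = 8; eighth = 4; eighth = 4; dotted whole = 48; a full quarter-note triplet (3 notes) (three triplet quarters span one half) = 16; eighth = 4; thirty-second note = 1; quarter = 8.
Sum: 32 + 32 + 8 + 4 + 4 + 48 + 16 + 4 + 1 + 8 = 157 thirty-second notes.

157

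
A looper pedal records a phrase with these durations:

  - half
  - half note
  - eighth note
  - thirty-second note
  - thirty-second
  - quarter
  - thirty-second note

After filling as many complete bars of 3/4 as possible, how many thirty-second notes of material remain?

23

One bar of 3/4 = 24 thirty-second notes.
Working in thirty-second notes: half = 16; half note = 16; eighth note = 4; thirty-second note = 1; thirty-second = 1; quarter = 8; thirty-second note = 1.
Total: 16 + 16 + 4 + 1 + 1 + 8 + 1 = 47.
47 ÷ 24 = 1 complete bar with 23 thirty-second notes remaining.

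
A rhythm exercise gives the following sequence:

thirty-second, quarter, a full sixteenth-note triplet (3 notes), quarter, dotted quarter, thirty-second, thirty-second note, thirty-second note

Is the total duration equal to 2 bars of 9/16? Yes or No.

One bar of 9/16 = 18 thirty-second notes, so 2 bars = 36.
Each duration in thirty-second notes: thirty-second = 1; quarter = 8; a full sixteenth-note triplet (3 notes) (three triplet sixteenths span one eighth) = 4; quarter = 8; dotted quarter = 12; thirty-second = 1; thirty-second note = 1; thirty-second note = 1.
Sum: 1 + 8 + 4 + 8 + 12 + 1 + 1 + 1 = 36.
36 equals 36, so the answer is Yes.

Yes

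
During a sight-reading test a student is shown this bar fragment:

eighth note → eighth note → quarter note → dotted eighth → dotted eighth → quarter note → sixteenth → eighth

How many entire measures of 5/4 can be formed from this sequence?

1

One bar of 5/4 = 20 sixteenth notes.
Convert each value to sixteenth notes: eighth note = 2; eighth note = 2; quarter note = 4; dotted eighth = 3; dotted eighth = 3; quarter note = 4; sixteenth = 1; eighth = 2.
Total: 2 + 2 + 4 + 3 + 3 + 4 + 1 + 2 = 21.
21 ÷ 20 = 1 complete bar with 1 left over.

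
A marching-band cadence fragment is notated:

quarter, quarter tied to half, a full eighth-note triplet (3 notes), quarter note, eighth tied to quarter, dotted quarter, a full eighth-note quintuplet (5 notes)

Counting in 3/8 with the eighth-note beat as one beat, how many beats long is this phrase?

22

One eighth-note beat = 2 sixteenth notes.
Convert each value to sixteenth notes: quarter = 4; quarter tied to half (quarter + half) = 12; a full eighth-note triplet (3 notes) (three triplet eighths span one quarter) = 4; quarter note = 4; eighth tied to quarter (eighth + quarter) = 6; dotted quarter = 6; a full eighth-note quintuplet (5 notes) (five quintuplet eighths span one half) = 8.
Adding: 4 + 12 + 4 + 4 + 6 + 6 + 8 = 44.
44 ÷ 2 = 22 beats.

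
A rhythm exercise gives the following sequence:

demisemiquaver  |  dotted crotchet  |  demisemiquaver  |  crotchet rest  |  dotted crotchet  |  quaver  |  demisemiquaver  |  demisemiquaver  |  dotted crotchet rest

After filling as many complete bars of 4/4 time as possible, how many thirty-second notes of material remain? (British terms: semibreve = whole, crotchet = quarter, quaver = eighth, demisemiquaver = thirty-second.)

20

One bar of 4/4 = 32 thirty-second notes.
Each duration in thirty-second notes: demisemiquaver = 1; dotted crotchet = 12; demisemiquaver = 1; crotchet rest = 8; dotted crotchet = 12; quaver = 4; demisemiquaver = 1; demisemiquaver = 1; dotted crotchet rest = 12.
Total: 1 + 12 + 1 + 8 + 12 + 4 + 1 + 1 + 12 = 52.
52 ÷ 32 = 1 complete bar with 20 thirty-second notes remaining.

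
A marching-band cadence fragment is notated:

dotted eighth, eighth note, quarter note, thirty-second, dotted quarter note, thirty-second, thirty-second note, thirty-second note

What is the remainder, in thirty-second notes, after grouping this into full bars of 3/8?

10

One bar of 3/8 = 12 thirty-second notes.
Working in thirty-second notes: dotted eighth = 6; eighth note = 4; quarter note = 8; thirty-second = 1; dotted quarter note = 12; thirty-second = 1; thirty-second note = 1; thirty-second note = 1.
Total: 6 + 4 + 8 + 1 + 12 + 1 + 1 + 1 = 34.
34 ÷ 12 = 2 complete bars with 10 thirty-second notes remaining.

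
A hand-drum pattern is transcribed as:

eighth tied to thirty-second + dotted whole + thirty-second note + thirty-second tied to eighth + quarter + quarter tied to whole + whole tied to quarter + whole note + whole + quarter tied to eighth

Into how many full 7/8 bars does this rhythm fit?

7

One bar of 7/8 = 28 thirty-second notes.
Convert each value to thirty-second notes: eighth tied to thirty-second (eighth + thirty-second) = 5; dotted whole = 48; thirty-second note = 1; thirty-second tied to eighth (thirty-second + eighth) = 5; quarter = 8; quarter tied to whole (quarter + whole) = 40; whole tied to quarter (whole + quarter) = 40; whole note = 32; whole = 32; quarter tied to eighth (quarter + eighth) = 12.
Sum: 5 + 48 + 1 + 5 + 8 + 40 + 40 + 32 + 32 + 12 = 223.
223 ÷ 28 = 7 complete bars with 27 left over.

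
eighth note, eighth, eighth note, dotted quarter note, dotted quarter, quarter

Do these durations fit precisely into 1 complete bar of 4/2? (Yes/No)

One bar of 4/2 = 16 eighth notes.
In eighth notes: eighth note = 1; eighth = 1; eighth note = 1; dotted quarter note = 3; dotted quarter = 3; quarter = 2.
Sum: 1 + 1 + 1 + 3 + 3 + 2 = 11.
11 falls short of 16, so the answer is No.

No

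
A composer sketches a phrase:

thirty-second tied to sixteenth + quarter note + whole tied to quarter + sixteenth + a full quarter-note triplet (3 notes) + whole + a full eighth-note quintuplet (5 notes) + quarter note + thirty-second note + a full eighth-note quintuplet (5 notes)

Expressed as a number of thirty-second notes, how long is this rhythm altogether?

Express everything in thirty-second notes: thirty-second tied to sixteenth (thirty-second + sixteenth) = 3; quarter note = 8; whole tied to quarter (whole + quarter) = 40; sixteenth = 2; a full quarter-note triplet (3 notes) (three triplet quarters span one half) = 16; whole = 32; a full eighth-note quintuplet (5 notes) (five quintuplet eighths span one half) = 16; quarter note = 8; thirty-second note = 1; a full eighth-note quintuplet (5 notes) (five quintuplet eighths span one half) = 16.
Adding: 3 + 8 + 40 + 2 + 16 + 32 + 16 + 8 + 1 + 16 = 142 thirty-second notes.

142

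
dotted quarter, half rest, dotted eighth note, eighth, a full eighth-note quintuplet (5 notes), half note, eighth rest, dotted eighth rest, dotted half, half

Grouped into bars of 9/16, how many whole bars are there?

6

One bar of 9/16 = 9 sixteenth notes.
Each duration in sixteenth notes: dotted quarter = 6; half rest = 8; dotted eighth note = 3; eighth = 2; a full eighth-note quintuplet (5 notes) (five quintuplet eighths span one half) = 8; half note = 8; eighth rest = 2; dotted eighth rest = 3; dotted half = 12; half = 8.
Altogether 6 + 8 + 3 + 2 + 8 + 8 + 2 + 3 + 12 + 8 = 60.
60 ÷ 9 = 6 complete bars with 6 left over.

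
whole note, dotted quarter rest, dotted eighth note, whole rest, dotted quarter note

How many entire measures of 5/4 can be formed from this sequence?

One bar of 5/4 = 20 sixteenth notes.
Convert each value to sixteenth notes: whole note = 16; dotted quarter rest = 6; dotted eighth note = 3; whole rest = 16; dotted quarter note = 6.
Adding: 16 + 6 + 3 + 16 + 6 = 47.
47 ÷ 20 = 2 complete bars with 7 left over.

2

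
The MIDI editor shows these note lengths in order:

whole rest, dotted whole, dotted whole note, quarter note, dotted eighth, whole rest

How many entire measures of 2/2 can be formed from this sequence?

One bar of 2/2 = 16 sixteenth notes.
Working in sixteenth notes: whole rest = 16; dotted whole = 24; dotted whole note = 24; quarter note = 4; dotted eighth = 3; whole rest = 16.
Total: 16 + 24 + 24 + 4 + 3 + 16 = 87.
87 ÷ 16 = 5 complete bars with 7 left over.

5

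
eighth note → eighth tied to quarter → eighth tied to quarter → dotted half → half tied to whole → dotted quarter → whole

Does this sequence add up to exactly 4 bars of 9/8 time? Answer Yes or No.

Yes

One bar of 9/8 = 9 eighth notes, so 4 bars = 36.
Working in eighth notes: eighth note = 1; eighth tied to quarter (eighth + quarter) = 3; eighth tied to quarter (eighth + quarter) = 3; dotted half = 6; half tied to whole (half + whole) = 12; dotted quarter = 3; whole = 8.
Sum: 1 + 3 + 3 + 6 + 12 + 3 + 8 = 36.
36 equals 36, so the answer is Yes.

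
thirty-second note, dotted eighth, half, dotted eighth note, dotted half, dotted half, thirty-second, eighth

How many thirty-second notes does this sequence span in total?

In thirty-second notes: thirty-second note = 1; dotted eighth = 6; half = 16; dotted eighth note = 6; dotted half = 24; dotted half = 24; thirty-second = 1; eighth = 4.
Altogether 1 + 6 + 16 + 6 + 24 + 24 + 1 + 4 = 82 thirty-second notes.

82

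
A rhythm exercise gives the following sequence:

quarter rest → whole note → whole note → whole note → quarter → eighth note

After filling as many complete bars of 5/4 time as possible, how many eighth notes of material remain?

One bar of 5/4 = 10 eighth notes.
Express everything in eighth notes: quarter rest = 2; whole note = 8; whole note = 8; whole note = 8; quarter = 2; eighth note = 1.
Adding: 2 + 8 + 8 + 8 + 2 + 1 = 29.
29 ÷ 10 = 2 complete bars with 9 eighth notes remaining.

9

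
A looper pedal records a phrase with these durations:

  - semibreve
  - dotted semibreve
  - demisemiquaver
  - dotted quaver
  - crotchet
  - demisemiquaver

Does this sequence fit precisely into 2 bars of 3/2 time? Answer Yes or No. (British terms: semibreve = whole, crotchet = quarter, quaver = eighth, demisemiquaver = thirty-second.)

Yes

One bar of 3/2 = 48 thirty-second notes, so 2 bars = 96.
Each duration in thirty-second notes: semibreve = 32; dotted semibreve = 48; demisemiquaver = 1; dotted quaver = 6; crotchet = 8; demisemiquaver = 1.
Sum: 32 + 48 + 1 + 6 + 8 + 1 = 96.
96 equals 96, so the answer is Yes.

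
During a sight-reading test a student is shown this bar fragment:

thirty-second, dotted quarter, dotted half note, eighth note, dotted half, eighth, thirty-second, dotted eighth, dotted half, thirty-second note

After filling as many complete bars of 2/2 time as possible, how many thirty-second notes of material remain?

One bar of 2/2 = 32 thirty-second notes.
Working in thirty-second notes: thirty-second = 1; dotted quarter = 12; dotted half note = 24; eighth note = 4; dotted half = 24; eighth = 4; thirty-second = 1; dotted eighth = 6; dotted half = 24; thirty-second note = 1.
Sum: 1 + 12 + 24 + 4 + 24 + 4 + 1 + 6 + 24 + 1 = 101.
101 ÷ 32 = 3 complete bars with 5 thirty-second notes remaining.

5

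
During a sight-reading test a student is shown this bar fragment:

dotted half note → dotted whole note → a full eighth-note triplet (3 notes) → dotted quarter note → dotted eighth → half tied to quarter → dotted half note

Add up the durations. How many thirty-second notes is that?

146

In thirty-second notes: dotted half note = 24; dotted whole note = 48; a full eighth-note triplet (3 notes) (three triplet eighths span one quarter) = 8; dotted quarter note = 12; dotted eighth = 6; half tied to quarter (half + quarter) = 24; dotted half note = 24.
Total: 24 + 48 + 8 + 12 + 6 + 24 + 24 = 146 thirty-second notes.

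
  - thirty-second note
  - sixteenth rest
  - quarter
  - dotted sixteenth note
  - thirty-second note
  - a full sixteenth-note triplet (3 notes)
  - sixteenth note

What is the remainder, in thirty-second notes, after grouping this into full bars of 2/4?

One bar of 2/4 = 16 thirty-second notes.
Convert each value to thirty-second notes: thirty-second note = 1; sixteenth rest = 2; quarter = 8; dotted sixteenth note = 3; thirty-second note = 1; a full sixteenth-note triplet (3 notes) (three triplet sixteenths span one eighth) = 4; sixteenth note = 2.
Altogether 1 + 2 + 8 + 3 + 1 + 4 + 2 = 21.
21 ÷ 16 = 1 complete bar with 5 thirty-second notes remaining.

5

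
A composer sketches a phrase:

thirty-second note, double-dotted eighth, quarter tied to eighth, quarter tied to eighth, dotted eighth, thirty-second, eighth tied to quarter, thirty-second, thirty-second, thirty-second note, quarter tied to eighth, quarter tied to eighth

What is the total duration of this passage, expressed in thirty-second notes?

Convert each value to thirty-second notes: thirty-second note = 1; double-dotted eighth = 7; quarter tied to eighth (quarter + eighth) = 12; quarter tied to eighth (quarter + eighth) = 12; dotted eighth = 6; thirty-second = 1; eighth tied to quarter (eighth + quarter) = 12; thirty-second = 1; thirty-second = 1; thirty-second note = 1; quarter tied to eighth (quarter + eighth) = 12; quarter tied to eighth (quarter + eighth) = 12.
Sum: 1 + 7 + 12 + 12 + 6 + 1 + 12 + 1 + 1 + 1 + 12 + 12 = 78 thirty-second notes.

78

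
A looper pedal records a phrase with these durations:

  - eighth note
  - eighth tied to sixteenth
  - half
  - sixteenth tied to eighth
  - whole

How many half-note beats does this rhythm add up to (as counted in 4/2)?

4

One half-note beat = 8 sixteenth notes.
Each duration in sixteenth notes: eighth note = 2; eighth tied to sixteenth (eighth + sixteenth) = 3; half = 8; sixteenth tied to eighth (sixteenth + eighth) = 3; whole = 16.
Sum: 2 + 3 + 8 + 3 + 16 = 32.
32 ÷ 8 = 4 beats.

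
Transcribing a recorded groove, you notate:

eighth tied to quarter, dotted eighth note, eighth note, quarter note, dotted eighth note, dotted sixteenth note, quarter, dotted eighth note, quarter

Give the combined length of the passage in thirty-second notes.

61

Express everything in thirty-second notes: eighth tied to quarter (eighth + quarter) = 12; dotted eighth note = 6; eighth note = 4; quarter note = 8; dotted eighth note = 6; dotted sixteenth note = 3; quarter = 8; dotted eighth note = 6; quarter = 8.
Altogether 12 + 6 + 4 + 8 + 6 + 3 + 8 + 6 + 8 = 61 thirty-second notes.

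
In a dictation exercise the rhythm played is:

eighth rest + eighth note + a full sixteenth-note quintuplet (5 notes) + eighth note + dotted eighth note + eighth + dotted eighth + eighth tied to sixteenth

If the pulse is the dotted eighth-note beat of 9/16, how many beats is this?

One dotted eighth-note beat = 3 sixteenth notes.
Express everything in sixteenth notes: eighth rest = 2; eighth note = 2; a full sixteenth-note quintuplet (5 notes) (five quintuplet sixteenths span one quarter) = 4; eighth note = 2; dotted eighth note = 3; eighth = 2; dotted eighth = 3; eighth tied to sixteenth (eighth + sixteenth) = 3.
Total: 2 + 2 + 4 + 2 + 3 + 2 + 3 + 3 = 21.
21 ÷ 3 = 7 beats.

7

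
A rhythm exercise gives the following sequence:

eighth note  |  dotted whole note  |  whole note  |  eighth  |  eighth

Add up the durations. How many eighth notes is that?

23

Each duration in eighth notes: eighth note = 1; dotted whole note = 12; whole note = 8; eighth = 1; eighth = 1.
Total: 1 + 12 + 8 + 1 + 1 = 23 eighth notes.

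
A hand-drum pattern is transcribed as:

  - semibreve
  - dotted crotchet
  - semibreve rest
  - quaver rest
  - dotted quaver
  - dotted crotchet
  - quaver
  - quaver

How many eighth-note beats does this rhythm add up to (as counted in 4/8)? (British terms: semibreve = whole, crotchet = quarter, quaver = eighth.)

One eighth-note beat = 2 sixteenth notes.
In sixteenth notes: semibreve = 16; dotted crotchet = 6; semibreve rest = 16; quaver rest = 2; dotted quaver = 3; dotted crotchet = 6; quaver = 2; quaver = 2.
Sum: 16 + 6 + 16 + 2 + 3 + 6 + 2 + 2 = 53.
53 ÷ 2 = 26.5 beats.

26.5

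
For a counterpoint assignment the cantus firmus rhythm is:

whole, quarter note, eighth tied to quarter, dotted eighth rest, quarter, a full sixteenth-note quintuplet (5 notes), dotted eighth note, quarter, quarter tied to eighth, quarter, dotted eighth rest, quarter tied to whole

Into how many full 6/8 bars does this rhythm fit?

One bar of 6/8 = 12 sixteenth notes.
Convert each value to sixteenth notes: whole = 16; quarter note = 4; eighth tied to quarter (eighth + quarter) = 6; dotted eighth rest = 3; quarter = 4; a full sixteenth-note quintuplet (5 notes) (five quintuplet sixteenths span one quarter) = 4; dotted eighth note = 3; quarter = 4; quarter tied to eighth (quarter + eighth) = 6; quarter = 4; dotted eighth rest = 3; quarter tied to whole (quarter + whole) = 20.
Adding: 16 + 4 + 6 + 3 + 4 + 4 + 3 + 4 + 6 + 4 + 3 + 20 = 77.
77 ÷ 12 = 6 complete bars with 5 left over.

6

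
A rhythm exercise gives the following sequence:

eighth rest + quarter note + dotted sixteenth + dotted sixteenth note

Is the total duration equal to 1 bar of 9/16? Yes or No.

Yes

One bar of 9/16 = 18 thirty-second notes.
Each duration in thirty-second notes: eighth rest = 4; quarter note = 8; dotted sixteenth = 3; dotted sixteenth note = 3.
Sum: 4 + 8 + 3 + 3 = 18.
18 equals 18, so the answer is Yes.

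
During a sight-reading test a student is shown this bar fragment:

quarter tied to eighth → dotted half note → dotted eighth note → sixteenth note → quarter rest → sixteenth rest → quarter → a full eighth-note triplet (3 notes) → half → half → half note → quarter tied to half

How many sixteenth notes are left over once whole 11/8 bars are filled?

One bar of 11/8 = 22 sixteenth notes.
In sixteenth notes: quarter tied to eighth (quarter + eighth) = 6; dotted half note = 12; dotted eighth note = 3; sixteenth note = 1; quarter rest = 4; sixteenth rest = 1; quarter = 4; a full eighth-note triplet (3 notes) (three triplet eighths span one quarter) = 4; half = 8; half = 8; half note = 8; quarter tied to half (quarter + half) = 12.
Altogether 6 + 12 + 3 + 1 + 4 + 1 + 4 + 4 + 8 + 8 + 8 + 12 = 71.
71 ÷ 22 = 3 complete bars with 5 sixteenth notes remaining.

5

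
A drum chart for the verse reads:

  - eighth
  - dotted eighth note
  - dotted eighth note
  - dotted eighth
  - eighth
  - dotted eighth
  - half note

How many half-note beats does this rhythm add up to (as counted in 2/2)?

One half-note beat = 8 sixteenth notes.
Convert each value to sixteenth notes: eighth = 2; dotted eighth note = 3; dotted eighth note = 3; dotted eighth = 3; eighth = 2; dotted eighth = 3; half note = 8.
Sum: 2 + 3 + 3 + 3 + 2 + 3 + 8 = 24.
24 ÷ 8 = 3 beats.

3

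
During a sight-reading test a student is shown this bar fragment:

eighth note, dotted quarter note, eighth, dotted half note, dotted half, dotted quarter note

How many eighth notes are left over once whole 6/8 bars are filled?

One bar of 6/8 = 6 eighth notes.
Express everything in eighth notes: eighth note = 1; dotted quarter note = 3; eighth = 1; dotted half note = 6; dotted half = 6; dotted quarter note = 3.
Total: 1 + 3 + 1 + 6 + 6 + 3 = 20.
20 ÷ 6 = 3 complete bars with 2 eighth notes remaining.

2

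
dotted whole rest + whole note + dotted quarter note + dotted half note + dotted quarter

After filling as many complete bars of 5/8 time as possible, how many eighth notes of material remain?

2

One bar of 5/8 = 5 eighth notes.
Each duration in eighth notes: dotted whole rest = 12; whole note = 8; dotted quarter note = 3; dotted half note = 6; dotted quarter = 3.
Altogether 12 + 8 + 3 + 6 + 3 = 32.
32 ÷ 5 = 6 complete bars with 2 eighth notes remaining.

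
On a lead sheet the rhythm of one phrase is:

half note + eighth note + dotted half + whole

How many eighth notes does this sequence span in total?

19

In eighth notes: half note = 4; eighth note = 1; dotted half = 6; whole = 8.
Adding: 4 + 1 + 6 + 8 = 19 eighth notes.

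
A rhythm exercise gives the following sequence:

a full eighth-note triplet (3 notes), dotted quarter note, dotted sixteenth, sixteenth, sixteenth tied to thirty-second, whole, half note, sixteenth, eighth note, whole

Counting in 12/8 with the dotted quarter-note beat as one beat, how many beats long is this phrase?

One dotted quarter-note beat = 12 thirty-second notes.
Convert each value to thirty-second notes: a full eighth-note triplet (3 notes) (three triplet eighths span one quarter) = 8; dotted quarter note = 12; dotted sixteenth = 3; sixteenth = 2; sixteenth tied to thirty-second (sixteenth + thirty-second) = 3; whole = 32; half note = 16; sixteenth = 2; eighth note = 4; whole = 32.
Adding: 8 + 12 + 3 + 2 + 3 + 32 + 16 + 2 + 4 + 32 = 114.
114 ÷ 12 = 9.5 beats.

9.5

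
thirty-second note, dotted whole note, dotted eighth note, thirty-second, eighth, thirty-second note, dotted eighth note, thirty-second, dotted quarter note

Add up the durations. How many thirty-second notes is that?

80

Each duration in thirty-second notes: thirty-second note = 1; dotted whole note = 48; dotted eighth note = 6; thirty-second = 1; eighth = 4; thirty-second note = 1; dotted eighth note = 6; thirty-second = 1; dotted quarter note = 12.
Adding: 1 + 48 + 6 + 1 + 4 + 1 + 6 + 1 + 12 = 80 thirty-second notes.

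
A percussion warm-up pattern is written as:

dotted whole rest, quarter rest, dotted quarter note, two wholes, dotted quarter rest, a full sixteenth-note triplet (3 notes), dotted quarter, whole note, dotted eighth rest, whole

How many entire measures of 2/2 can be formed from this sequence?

One bar of 2/2 = 16 sixteenth notes.
Express everything in sixteenth notes: dotted whole rest = 24; quarter rest = 4; dotted quarter note = 6; whole = 16; whole = 16; dotted quarter rest = 6; a full sixteenth-note triplet (3 notes) (three triplet sixteenths span one eighth) = 2; dotted quarter = 6; whole note = 16; dotted eighth rest = 3; whole = 16.
Sum: 24 + 4 + 6 + 16 + 16 + 6 + 2 + 6 + 16 + 3 + 16 = 115.
115 ÷ 16 = 7 complete bars with 3 left over.

7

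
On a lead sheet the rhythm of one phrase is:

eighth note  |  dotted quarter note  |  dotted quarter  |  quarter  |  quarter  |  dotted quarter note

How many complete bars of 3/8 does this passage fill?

One bar of 3/8 = 3 eighth notes.
Working in eighth notes: eighth note = 1; dotted quarter note = 3; dotted quarter = 3; quarter = 2; quarter = 2; dotted quarter note = 3.
Altogether 1 + 3 + 3 + 2 + 2 + 3 = 14.
14 ÷ 3 = 4 complete bars with 2 left over.

4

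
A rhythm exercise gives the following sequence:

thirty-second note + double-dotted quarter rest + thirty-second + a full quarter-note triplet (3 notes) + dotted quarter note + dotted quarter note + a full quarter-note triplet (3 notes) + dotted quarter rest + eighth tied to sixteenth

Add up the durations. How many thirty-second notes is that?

Each duration in thirty-second notes: thirty-second note = 1; double-dotted quarter rest = 14; thirty-second = 1; a full quarter-note triplet (3 notes) (three triplet quarters span one half) = 16; dotted quarter note = 12; dotted quarter note = 12; a full quarter-note triplet (3 notes) (three triplet quarters span one half) = 16; dotted quarter rest = 12; eighth tied to sixteenth (eighth + sixteenth) = 6.
Altogether 1 + 14 + 1 + 16 + 12 + 12 + 16 + 12 + 6 = 90 thirty-second notes.

90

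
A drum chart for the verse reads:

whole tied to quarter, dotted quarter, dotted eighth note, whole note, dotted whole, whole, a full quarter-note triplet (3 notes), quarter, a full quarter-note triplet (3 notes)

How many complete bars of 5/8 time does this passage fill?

10

One bar of 5/8 = 10 sixteenth notes.
Express everything in sixteenth notes: whole tied to quarter (whole + quarter) = 20; dotted quarter = 6; dotted eighth note = 3; whole note = 16; dotted whole = 24; whole = 16; a full quarter-note triplet (3 notes) (three triplet quarters span one half) = 8; quarter = 4; a full quarter-note triplet (3 notes) (three triplet quarters span one half) = 8.
Sum: 20 + 6 + 3 + 16 + 24 + 16 + 8 + 4 + 8 = 105.
105 ÷ 10 = 10 complete bars with 5 left over.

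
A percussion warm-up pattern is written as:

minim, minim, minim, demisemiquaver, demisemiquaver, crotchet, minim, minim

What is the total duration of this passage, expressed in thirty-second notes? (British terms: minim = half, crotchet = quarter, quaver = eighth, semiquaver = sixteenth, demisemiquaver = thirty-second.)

Each duration in thirty-second notes: minim = 16; minim = 16; minim = 16; demisemiquaver = 1; demisemiquaver = 1; crotchet = 8; minim = 16; minim = 16.
Adding: 16 + 16 + 16 + 1 + 1 + 8 + 16 + 16 = 90 thirty-second notes.

90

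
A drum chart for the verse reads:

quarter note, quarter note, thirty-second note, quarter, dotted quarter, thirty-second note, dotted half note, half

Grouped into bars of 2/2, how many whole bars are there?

One bar of 2/2 = 32 thirty-second notes.
Express everything in thirty-second notes: quarter note = 8; quarter note = 8; thirty-second note = 1; quarter = 8; dotted quarter = 12; thirty-second note = 1; dotted half note = 24; half = 16.
Sum: 8 + 8 + 1 + 8 + 12 + 1 + 24 + 16 = 78.
78 ÷ 32 = 2 complete bars with 14 left over.

2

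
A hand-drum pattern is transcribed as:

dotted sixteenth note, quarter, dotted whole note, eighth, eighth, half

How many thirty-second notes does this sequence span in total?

Each duration in thirty-second notes: dotted sixteenth note = 3; quarter = 8; dotted whole note = 48; eighth = 4; eighth = 4; half = 16.
Adding: 3 + 8 + 48 + 4 + 4 + 16 = 83 thirty-second notes.

83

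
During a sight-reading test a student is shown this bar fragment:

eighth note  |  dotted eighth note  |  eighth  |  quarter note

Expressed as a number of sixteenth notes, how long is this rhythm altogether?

Working in sixteenth notes: eighth note = 2; dotted eighth note = 3; eighth = 2; quarter note = 4.
Altogether 2 + 3 + 2 + 4 = 11 sixteenth notes.

11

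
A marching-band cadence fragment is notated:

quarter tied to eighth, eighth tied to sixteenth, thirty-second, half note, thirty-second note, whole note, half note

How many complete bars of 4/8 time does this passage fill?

5

One bar of 4/8 = 16 thirty-second notes.
In thirty-second notes: quarter tied to eighth (quarter + eighth) = 12; eighth tied to sixteenth (eighth + sixteenth) = 6; thirty-second = 1; half note = 16; thirty-second note = 1; whole note = 32; half note = 16.
Sum: 12 + 6 + 1 + 16 + 1 + 32 + 16 = 84.
84 ÷ 16 = 5 complete bars with 4 left over.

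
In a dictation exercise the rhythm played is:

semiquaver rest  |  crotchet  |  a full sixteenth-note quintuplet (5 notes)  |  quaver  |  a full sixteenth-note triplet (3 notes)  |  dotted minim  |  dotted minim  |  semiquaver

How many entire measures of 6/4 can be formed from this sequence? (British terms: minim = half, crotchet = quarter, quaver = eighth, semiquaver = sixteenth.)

One bar of 6/4 = 24 sixteenth notes.
Express everything in sixteenth notes: semiquaver rest = 1; crotchet = 4; a full sixteenth-note quintuplet (5 notes) (five quintuplet sixteenths span one quarter) = 4; quaver = 2; a full sixteenth-note triplet (3 notes) (three triplet sixteenths span one eighth) = 2; dotted minim = 12; dotted minim = 12; semiquaver = 1.
Total: 1 + 4 + 4 + 2 + 2 + 12 + 12 + 1 = 38.
38 ÷ 24 = 1 complete bar with 14 left over.

1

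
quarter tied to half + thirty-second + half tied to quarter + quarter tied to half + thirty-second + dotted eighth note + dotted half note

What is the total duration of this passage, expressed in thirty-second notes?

Working in thirty-second notes: quarter tied to half (quarter + half) = 24; thirty-second = 1; half tied to quarter (half + quarter) = 24; quarter tied to half (quarter + half) = 24; thirty-second = 1; dotted eighth note = 6; dotted half note = 24.
Total: 24 + 1 + 24 + 24 + 1 + 6 + 24 = 104 thirty-second notes.

104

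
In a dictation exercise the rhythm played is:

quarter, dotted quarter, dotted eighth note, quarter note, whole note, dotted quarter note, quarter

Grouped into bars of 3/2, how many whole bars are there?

One bar of 3/2 = 24 sixteenth notes.
Express everything in sixteenth notes: quarter = 4; dotted quarter = 6; dotted eighth note = 3; quarter note = 4; whole note = 16; dotted quarter note = 6; quarter = 4.
Altogether 4 + 6 + 3 + 4 + 16 + 6 + 4 = 43.
43 ÷ 24 = 1 complete bar with 19 left over.

1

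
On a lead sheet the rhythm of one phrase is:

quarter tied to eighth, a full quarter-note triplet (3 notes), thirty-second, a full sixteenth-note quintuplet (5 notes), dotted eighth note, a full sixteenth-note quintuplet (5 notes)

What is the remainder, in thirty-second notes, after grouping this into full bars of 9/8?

15

One bar of 9/8 = 36 thirty-second notes.
Express everything in thirty-second notes: quarter tied to eighth (quarter + eighth) = 12; a full quarter-note triplet (3 notes) (three triplet quarters span one half) = 16; thirty-second = 1; a full sixteenth-note quintuplet (5 notes) (five quintuplet sixteenths span one quarter) = 8; dotted eighth note = 6; a full sixteenth-note quintuplet (5 notes) (five quintuplet sixteenths span one quarter) = 8.
Adding: 12 + 16 + 1 + 8 + 6 + 8 = 51.
51 ÷ 36 = 1 complete bar with 15 thirty-second notes remaining.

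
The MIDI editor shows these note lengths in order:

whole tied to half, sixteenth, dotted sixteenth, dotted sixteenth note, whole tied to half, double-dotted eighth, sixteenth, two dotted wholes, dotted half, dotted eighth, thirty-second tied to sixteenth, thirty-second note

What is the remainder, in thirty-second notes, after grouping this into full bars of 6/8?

3

One bar of 6/8 = 24 thirty-second notes.
In thirty-second notes: whole tied to half (whole + half) = 48; sixteenth = 2; dotted sixteenth = 3; dotted sixteenth note = 3; whole tied to half (whole + half) = 48; double-dotted eighth = 7; sixteenth = 2; dotted whole = 48; dotted whole = 48; dotted half = 24; dotted eighth = 6; thirty-second tied to sixteenth (thirty-second + sixteenth) = 3; thirty-second note = 1.
Altogether 48 + 2 + 3 + 3 + 48 + 7 + 2 + 48 + 48 + 24 + 6 + 3 + 1 = 243.
243 ÷ 24 = 10 complete bars with 3 thirty-second notes remaining.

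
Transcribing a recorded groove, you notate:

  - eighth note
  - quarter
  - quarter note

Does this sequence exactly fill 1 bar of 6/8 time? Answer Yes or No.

One bar of 6/8 = 6 eighth notes.
Express everything in eighth notes: eighth note = 1; quarter = 2; quarter note = 2.
Adding: 1 + 2 + 2 = 5.
5 falls short of 6, so the answer is No.

No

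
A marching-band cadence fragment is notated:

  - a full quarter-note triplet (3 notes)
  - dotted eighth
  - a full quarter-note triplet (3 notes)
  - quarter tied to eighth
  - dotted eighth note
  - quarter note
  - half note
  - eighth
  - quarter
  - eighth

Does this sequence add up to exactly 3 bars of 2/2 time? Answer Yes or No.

One bar of 2/2 = 16 sixteenth notes, so 3 bars = 48.
Working in sixteenth notes: a full quarter-note triplet (3 notes) (three triplet quarters span one half) = 8; dotted eighth = 3; a full quarter-note triplet (3 notes) (three triplet quarters span one half) = 8; quarter tied to eighth (quarter + eighth) = 6; dotted eighth note = 3; quarter note = 4; half note = 8; eighth = 2; quarter = 4; eighth = 2.
Total: 8 + 3 + 8 + 6 + 3 + 4 + 8 + 2 + 4 + 2 = 48.
48 equals 48, so the answer is Yes.

Yes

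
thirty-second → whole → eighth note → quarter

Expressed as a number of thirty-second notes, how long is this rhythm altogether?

Each duration in thirty-second notes: thirty-second = 1; whole = 32; eighth note = 4; quarter = 8.
Altogether 1 + 32 + 4 + 8 = 45 thirty-second notes.

45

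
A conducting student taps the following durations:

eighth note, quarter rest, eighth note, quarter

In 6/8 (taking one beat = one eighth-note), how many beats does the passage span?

6

One eighth-note beat = 2 sixteenth notes.
In sixteenth notes: eighth note = 2; quarter rest = 4; eighth note = 2; quarter = 4.
Sum: 2 + 4 + 2 + 4 = 12.
12 ÷ 2 = 6 beats.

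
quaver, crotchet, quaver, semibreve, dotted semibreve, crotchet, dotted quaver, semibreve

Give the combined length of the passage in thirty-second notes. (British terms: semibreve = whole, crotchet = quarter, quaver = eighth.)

Express everything in thirty-second notes: quaver = 4; crotchet = 8; quaver = 4; semibreve = 32; dotted semibreve = 48; crotchet = 8; dotted quaver = 6; semibreve = 32.
Altogether 4 + 8 + 4 + 32 + 48 + 8 + 6 + 32 = 142 thirty-second notes.

142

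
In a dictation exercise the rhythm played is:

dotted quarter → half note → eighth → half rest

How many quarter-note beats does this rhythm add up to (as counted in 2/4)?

One quarter-note beat = 2 eighth notes.
Convert each value to eighth notes: dotted quarter = 3; half note = 4; eighth = 1; half rest = 4.
Adding: 3 + 4 + 1 + 4 = 12.
12 ÷ 2 = 6 beats.

6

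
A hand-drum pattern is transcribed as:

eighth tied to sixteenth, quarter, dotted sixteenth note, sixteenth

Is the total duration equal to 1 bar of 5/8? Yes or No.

One bar of 5/8 = 20 thirty-second notes.
Convert each value to thirty-second notes: eighth tied to sixteenth (eighth + sixteenth) = 6; quarter = 8; dotted sixteenth note = 3; sixteenth = 2.
Total: 6 + 8 + 3 + 2 = 19.
19 falls short of 20, so the answer is No.

No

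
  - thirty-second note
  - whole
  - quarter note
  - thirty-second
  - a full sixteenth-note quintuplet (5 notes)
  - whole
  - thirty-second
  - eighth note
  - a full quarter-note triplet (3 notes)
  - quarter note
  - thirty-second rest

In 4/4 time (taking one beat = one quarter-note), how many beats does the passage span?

One quarter-note beat = 8 thirty-second notes.
Working in thirty-second notes: thirty-second note = 1; whole = 32; quarter note = 8; thirty-second = 1; a full sixteenth-note quintuplet (5 notes) (five quintuplet sixteenths span one quarter) = 8; whole = 32; thirty-second = 1; eighth note = 4; a full quarter-note triplet (3 notes) (three triplet quarters span one half) = 16; quarter note = 8; thirty-second rest = 1.
Sum: 1 + 32 + 8 + 1 + 8 + 32 + 1 + 4 + 16 + 8 + 1 = 112.
112 ÷ 8 = 14 beats.

14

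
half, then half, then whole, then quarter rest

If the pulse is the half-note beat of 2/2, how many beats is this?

4.5

One half-note beat = 2 quarter notes.
Each duration in quarter notes: half = 2; half = 2; whole = 4; quarter rest = 1.
Total: 2 + 2 + 4 + 1 = 9.
9 ÷ 2 = 4.5 beats.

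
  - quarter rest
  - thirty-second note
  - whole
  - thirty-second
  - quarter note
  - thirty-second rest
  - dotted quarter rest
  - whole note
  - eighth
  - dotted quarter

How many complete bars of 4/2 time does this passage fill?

One bar of 4/2 = 64 thirty-second notes.
Convert each value to thirty-second notes: quarter rest = 8; thirty-second note = 1; whole = 32; thirty-second = 1; quarter note = 8; thirty-second rest = 1; dotted quarter rest = 12; whole note = 32; eighth = 4; dotted quarter = 12.
Sum: 8 + 1 + 32 + 1 + 8 + 1 + 12 + 32 + 4 + 12 = 111.
111 ÷ 64 = 1 complete bar with 47 left over.

1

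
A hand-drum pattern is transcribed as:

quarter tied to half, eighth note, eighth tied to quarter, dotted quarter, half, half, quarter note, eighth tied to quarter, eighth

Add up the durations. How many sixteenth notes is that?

54

Each duration in sixteenth notes: quarter tied to half (quarter + half) = 12; eighth note = 2; eighth tied to quarter (eighth + quarter) = 6; dotted quarter = 6; half = 8; half = 8; quarter note = 4; eighth tied to quarter (eighth + quarter) = 6; eighth = 2.
Total: 12 + 2 + 6 + 6 + 8 + 8 + 4 + 6 + 2 = 54 sixteenth notes.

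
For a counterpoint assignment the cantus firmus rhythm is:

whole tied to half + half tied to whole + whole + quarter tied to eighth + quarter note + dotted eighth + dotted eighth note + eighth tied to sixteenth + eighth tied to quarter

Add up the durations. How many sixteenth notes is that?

89

In sixteenth notes: whole tied to half (whole + half) = 24; half tied to whole (half + whole) = 24; whole = 16; quarter tied to eighth (quarter + eighth) = 6; quarter note = 4; dotted eighth = 3; dotted eighth note = 3; eighth tied to sixteenth (eighth + sixteenth) = 3; eighth tied to quarter (eighth + quarter) = 6.
Total: 24 + 24 + 16 + 6 + 4 + 3 + 3 + 3 + 6 = 89 sixteenth notes.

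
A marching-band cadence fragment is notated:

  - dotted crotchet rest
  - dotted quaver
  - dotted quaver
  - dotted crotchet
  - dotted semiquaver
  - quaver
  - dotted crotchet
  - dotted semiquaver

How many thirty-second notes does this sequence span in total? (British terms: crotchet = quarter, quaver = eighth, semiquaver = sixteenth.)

Convert each value to thirty-second notes: dotted crotchet rest = 12; dotted quaver = 6; dotted quaver = 6; dotted crotchet = 12; dotted semiquaver = 3; quaver = 4; dotted crotchet = 12; dotted semiquaver = 3.
Altogether 12 + 6 + 6 + 12 + 3 + 4 + 12 + 3 = 58 thirty-second notes.

58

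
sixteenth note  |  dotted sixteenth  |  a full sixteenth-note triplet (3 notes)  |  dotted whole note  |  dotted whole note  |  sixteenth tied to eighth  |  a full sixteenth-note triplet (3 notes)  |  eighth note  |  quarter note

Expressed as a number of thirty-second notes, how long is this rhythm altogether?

127

Working in thirty-second notes: sixteenth note = 2; dotted sixteenth = 3; a full sixteenth-note triplet (3 notes) (three triplet sixteenths span one eighth) = 4; dotted whole note = 48; dotted whole note = 48; sixteenth tied to eighth (sixteenth + eighth) = 6; a full sixteenth-note triplet (3 notes) (three triplet sixteenths span one eighth) = 4; eighth note = 4; quarter note = 8.
Altogether 2 + 3 + 4 + 48 + 48 + 6 + 4 + 4 + 8 = 127 thirty-second notes.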